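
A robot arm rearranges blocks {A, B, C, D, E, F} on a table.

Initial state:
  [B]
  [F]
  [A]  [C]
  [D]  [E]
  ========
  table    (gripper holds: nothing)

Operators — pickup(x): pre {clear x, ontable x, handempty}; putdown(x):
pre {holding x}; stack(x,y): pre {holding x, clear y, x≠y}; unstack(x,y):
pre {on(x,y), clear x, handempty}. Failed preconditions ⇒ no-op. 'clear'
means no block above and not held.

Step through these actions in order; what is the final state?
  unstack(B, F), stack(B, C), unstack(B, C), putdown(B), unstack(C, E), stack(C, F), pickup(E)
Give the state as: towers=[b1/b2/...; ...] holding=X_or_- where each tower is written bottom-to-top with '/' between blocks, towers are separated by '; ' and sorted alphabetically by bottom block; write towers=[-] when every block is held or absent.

step 1 (unstack(B, F)): towers=[D/A/F; E/C] holding=B
step 2 (stack(B, C)): towers=[D/A/F; E/C/B] holding=-
step 3 (unstack(B, C)): towers=[D/A/F; E/C] holding=B
step 4 (putdown(B)): towers=[B; D/A/F; E/C] holding=-
step 5 (unstack(C, E)): towers=[B; D/A/F; E] holding=C
step 6 (stack(C, F)): towers=[B; D/A/F/C; E] holding=-
step 7 (pickup(E)): towers=[B; D/A/F/C] holding=E

towers=[B; D/A/F/C] holding=E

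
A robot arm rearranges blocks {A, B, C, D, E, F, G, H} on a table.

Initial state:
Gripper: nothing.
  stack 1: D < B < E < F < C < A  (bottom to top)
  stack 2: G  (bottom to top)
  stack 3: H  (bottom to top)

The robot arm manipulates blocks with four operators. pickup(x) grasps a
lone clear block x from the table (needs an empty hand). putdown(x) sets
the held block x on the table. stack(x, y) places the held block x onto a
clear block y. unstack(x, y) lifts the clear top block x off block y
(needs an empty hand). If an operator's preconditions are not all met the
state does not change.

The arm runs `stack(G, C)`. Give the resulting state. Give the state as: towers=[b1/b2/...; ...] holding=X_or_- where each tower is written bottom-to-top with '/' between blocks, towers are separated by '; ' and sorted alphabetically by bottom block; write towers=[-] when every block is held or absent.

before: towers=[D/B/E/F/C/A; G; H] holding=-
pre[stack(G, C)]: holding(G) fail, clear(C) fail, G≠C ok
holding(G), clear(C) unmet → stack(G, C) is a no-op
after:  towers=[D/B/E/F/C/A; G; H] holding=-

towers=[D/B/E/F/C/A; G; H] holding=-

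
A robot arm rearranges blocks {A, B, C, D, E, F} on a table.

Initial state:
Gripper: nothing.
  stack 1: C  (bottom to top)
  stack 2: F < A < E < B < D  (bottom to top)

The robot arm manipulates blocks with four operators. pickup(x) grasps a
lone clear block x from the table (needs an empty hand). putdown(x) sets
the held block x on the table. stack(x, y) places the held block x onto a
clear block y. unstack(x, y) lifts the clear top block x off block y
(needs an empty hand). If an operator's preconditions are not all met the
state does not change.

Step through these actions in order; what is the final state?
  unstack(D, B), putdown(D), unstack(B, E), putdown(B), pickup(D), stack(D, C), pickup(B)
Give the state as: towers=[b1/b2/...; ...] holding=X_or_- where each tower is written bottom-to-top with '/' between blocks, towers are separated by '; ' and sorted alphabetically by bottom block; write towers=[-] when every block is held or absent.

step 1 (unstack(D, B)): towers=[C; F/A/E/B] holding=D
step 2 (putdown(D)): towers=[C; D; F/A/E/B] holding=-
step 3 (unstack(B, E)): towers=[C; D; F/A/E] holding=B
step 4 (putdown(B)): towers=[B; C; D; F/A/E] holding=-
step 5 (pickup(D)): towers=[B; C; F/A/E] holding=D
step 6 (stack(D, C)): towers=[B; C/D; F/A/E] holding=-
step 7 (pickup(B)): towers=[C/D; F/A/E] holding=B

towers=[C/D; F/A/E] holding=B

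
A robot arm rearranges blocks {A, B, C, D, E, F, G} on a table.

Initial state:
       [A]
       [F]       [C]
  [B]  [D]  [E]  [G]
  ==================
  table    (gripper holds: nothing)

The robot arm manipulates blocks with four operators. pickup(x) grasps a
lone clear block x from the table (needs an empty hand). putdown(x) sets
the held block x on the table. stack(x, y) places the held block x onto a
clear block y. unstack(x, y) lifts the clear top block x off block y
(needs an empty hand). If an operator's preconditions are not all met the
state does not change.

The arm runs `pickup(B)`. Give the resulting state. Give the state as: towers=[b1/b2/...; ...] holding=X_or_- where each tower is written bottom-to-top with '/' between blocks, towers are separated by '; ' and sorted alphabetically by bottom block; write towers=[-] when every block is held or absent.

towers=[D/F/A; E; G/C] holding=B

before: towers=[B; D/F/A; E; G/C] holding=-
pre[pickup(B)]: clear(B) ✓, ontable(B) ✓, handempty ✓
all met → apply pickup(B)
after:  towers=[D/F/A; E; G/C] holding=B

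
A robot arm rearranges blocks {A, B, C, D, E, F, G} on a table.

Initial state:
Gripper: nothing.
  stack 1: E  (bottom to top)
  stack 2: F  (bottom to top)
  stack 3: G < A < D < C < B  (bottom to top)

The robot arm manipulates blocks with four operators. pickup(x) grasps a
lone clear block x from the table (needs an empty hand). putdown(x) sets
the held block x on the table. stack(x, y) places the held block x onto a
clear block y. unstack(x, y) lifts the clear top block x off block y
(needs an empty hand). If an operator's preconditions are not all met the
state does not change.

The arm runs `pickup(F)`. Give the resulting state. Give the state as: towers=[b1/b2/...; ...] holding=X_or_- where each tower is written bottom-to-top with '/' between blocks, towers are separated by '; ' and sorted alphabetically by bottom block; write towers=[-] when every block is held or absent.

before: towers=[E; F; G/A/D/C/B] holding=-
pre[pickup(F)]: clear(F) ok, ontable(F) ok, handempty ok
all met → apply pickup(F)
after:  towers=[E; G/A/D/C/B] holding=F

towers=[E; G/A/D/C/B] holding=F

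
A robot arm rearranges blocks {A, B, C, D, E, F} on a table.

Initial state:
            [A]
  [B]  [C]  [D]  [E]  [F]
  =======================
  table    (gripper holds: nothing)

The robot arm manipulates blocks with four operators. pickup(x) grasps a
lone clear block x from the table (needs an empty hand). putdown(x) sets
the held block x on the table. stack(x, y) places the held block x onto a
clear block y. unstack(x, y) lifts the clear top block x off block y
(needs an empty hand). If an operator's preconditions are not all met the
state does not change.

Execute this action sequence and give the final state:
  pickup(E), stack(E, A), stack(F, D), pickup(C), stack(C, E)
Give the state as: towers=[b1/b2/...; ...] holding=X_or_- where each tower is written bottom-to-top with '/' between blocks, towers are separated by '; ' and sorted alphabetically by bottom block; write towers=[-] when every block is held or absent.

step 1 (pickup(E)): towers=[B; C; D/A; F] holding=E
step 2 (stack(E, A)): towers=[B; C; D/A/E; F] holding=-
step 3 (stack(F, D)) [no-op]: towers=[B; C; D/A/E; F] holding=-
step 4 (pickup(C)): towers=[B; D/A/E; F] holding=C
step 5 (stack(C, E)): towers=[B; D/A/E/C; F] holding=-

towers=[B; D/A/E/C; F] holding=-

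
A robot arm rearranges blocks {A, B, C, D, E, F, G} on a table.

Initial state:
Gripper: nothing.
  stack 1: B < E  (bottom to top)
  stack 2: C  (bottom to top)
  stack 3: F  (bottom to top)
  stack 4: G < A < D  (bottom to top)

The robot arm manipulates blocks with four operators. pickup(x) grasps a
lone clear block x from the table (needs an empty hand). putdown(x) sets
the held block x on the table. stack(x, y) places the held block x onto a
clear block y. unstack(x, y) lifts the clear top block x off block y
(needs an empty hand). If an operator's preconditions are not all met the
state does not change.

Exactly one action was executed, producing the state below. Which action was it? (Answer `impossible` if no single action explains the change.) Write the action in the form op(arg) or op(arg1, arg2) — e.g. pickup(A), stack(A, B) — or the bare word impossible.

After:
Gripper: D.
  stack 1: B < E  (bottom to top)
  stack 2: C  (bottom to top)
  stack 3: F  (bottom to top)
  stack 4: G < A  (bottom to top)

target: towers=[B/E; C; F; G/A] holding=D
         pickup(F) → towers=[B/E; C; G/A/D] holding=F
     unstack(D, A) → towers=[B/E; C; F; G/A] holding=D  ← match
     unstack(E, B) → towers=[B; C; F; G/A/D] holding=E
         pickup(C) → towers=[B/E; F; G/A/D] holding=C

unstack(D, A)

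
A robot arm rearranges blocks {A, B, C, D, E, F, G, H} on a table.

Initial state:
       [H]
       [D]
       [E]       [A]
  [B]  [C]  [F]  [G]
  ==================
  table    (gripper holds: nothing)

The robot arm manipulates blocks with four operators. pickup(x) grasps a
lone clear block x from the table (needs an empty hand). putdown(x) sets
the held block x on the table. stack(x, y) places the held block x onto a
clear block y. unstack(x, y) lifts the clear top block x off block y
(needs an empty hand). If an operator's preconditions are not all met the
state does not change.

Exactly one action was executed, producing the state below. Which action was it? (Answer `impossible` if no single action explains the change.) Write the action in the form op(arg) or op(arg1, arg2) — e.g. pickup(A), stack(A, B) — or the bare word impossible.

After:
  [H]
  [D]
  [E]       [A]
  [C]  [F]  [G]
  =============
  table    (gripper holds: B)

target: towers=[C/E/D/H; F; G/A] holding=B
     unstack(A, G) → towers=[B; C/E/D/H; F; G] holding=A
     unstack(H, D) → towers=[B; C/E/D; F; G/A] holding=H
         pickup(B) → towers=[C/E/D/H; F; G/A] holding=B  ← match
         pickup(F) → towers=[B; C/E/D/H; G/A] holding=F

pickup(B)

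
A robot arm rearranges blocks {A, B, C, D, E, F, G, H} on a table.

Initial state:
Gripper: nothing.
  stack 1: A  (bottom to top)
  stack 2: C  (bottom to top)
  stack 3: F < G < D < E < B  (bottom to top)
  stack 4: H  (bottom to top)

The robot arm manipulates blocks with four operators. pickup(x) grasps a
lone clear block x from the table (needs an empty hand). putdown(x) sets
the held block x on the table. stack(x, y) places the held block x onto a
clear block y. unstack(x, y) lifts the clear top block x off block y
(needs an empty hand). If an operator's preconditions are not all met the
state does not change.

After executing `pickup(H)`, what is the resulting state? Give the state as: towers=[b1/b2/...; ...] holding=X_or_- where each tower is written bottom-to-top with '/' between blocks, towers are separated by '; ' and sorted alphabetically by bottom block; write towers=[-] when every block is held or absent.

before: towers=[A; C; F/G/D/E/B; H] holding=-
pre[pickup(H)]: clear(H) yes, ontable(H) yes, handempty yes
all met → apply pickup(H)
after:  towers=[A; C; F/G/D/E/B] holding=H

towers=[A; C; F/G/D/E/B] holding=H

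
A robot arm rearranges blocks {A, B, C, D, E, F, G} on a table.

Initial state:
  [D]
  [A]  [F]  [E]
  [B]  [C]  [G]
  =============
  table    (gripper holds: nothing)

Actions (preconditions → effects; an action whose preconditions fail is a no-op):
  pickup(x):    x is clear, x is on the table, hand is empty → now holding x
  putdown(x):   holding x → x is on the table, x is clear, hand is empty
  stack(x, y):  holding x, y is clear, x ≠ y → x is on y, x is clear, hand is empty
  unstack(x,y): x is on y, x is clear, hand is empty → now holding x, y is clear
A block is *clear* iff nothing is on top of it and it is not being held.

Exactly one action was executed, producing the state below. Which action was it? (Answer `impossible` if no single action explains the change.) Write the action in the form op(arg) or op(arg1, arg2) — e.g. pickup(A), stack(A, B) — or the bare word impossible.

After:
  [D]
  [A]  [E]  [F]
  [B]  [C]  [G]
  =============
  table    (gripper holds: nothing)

target: towers=[B/A/D; C/E; G/F] holding=-
     unstack(F, C) → towers=[B/A/D; C; G/E] holding=F
     unstack(D, A) → towers=[B/A; C/F; G/E] holding=D
     unstack(E, G) → towers=[B/A/D; C/F; G] holding=E
none of the 3 applicable actions match → impossible

impossible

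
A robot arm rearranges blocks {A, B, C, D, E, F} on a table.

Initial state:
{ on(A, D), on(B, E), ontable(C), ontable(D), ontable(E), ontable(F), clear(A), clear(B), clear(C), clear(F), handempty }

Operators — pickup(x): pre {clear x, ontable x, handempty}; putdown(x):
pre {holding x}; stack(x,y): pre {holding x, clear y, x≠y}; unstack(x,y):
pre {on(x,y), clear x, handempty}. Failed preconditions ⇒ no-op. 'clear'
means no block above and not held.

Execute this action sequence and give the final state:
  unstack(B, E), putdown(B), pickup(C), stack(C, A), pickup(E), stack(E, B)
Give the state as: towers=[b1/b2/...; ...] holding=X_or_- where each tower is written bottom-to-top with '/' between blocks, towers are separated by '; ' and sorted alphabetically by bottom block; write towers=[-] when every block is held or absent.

towers=[B/E; D/A/C; F] holding=-

step 1 (unstack(B, E)): towers=[C; D/A; E; F] holding=B
step 2 (putdown(B)): towers=[B; C; D/A; E; F] holding=-
step 3 (pickup(C)): towers=[B; D/A; E; F] holding=C
step 4 (stack(C, A)): towers=[B; D/A/C; E; F] holding=-
step 5 (pickup(E)): towers=[B; D/A/C; F] holding=E
step 6 (stack(E, B)): towers=[B/E; D/A/C; F] holding=-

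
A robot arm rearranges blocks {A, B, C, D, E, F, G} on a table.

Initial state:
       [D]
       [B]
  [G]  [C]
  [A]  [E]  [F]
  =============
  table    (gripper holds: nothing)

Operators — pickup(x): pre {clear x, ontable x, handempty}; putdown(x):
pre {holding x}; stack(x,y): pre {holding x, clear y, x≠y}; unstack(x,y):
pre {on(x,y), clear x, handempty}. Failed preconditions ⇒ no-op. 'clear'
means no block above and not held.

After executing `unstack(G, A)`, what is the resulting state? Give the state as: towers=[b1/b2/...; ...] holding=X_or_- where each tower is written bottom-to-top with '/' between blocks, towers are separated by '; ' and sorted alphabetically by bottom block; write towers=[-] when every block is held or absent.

towers=[A; E/C/B/D; F] holding=G

before: towers=[A/G; E/C/B/D; F] holding=-
pre[unstack(G, A)]: on(G,A) ✓, clear(G) ✓, handempty ✓
all met → apply unstack(G, A)
after:  towers=[A; E/C/B/D; F] holding=G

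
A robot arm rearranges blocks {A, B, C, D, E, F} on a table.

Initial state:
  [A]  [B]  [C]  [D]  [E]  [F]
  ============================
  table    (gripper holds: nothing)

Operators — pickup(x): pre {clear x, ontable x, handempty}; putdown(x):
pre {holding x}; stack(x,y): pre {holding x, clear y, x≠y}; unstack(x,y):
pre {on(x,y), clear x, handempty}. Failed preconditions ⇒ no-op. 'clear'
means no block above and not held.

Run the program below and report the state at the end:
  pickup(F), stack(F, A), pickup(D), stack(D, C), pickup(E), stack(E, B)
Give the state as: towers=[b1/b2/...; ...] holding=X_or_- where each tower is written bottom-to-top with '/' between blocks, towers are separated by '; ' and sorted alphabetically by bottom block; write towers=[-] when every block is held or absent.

step 1 (pickup(F)): towers=[A; B; C; D; E] holding=F
step 2 (stack(F, A)): towers=[A/F; B; C; D; E] holding=-
step 3 (pickup(D)): towers=[A/F; B; C; E] holding=D
step 4 (stack(D, C)): towers=[A/F; B; C/D; E] holding=-
step 5 (pickup(E)): towers=[A/F; B; C/D] holding=E
step 6 (stack(E, B)): towers=[A/F; B/E; C/D] holding=-

towers=[A/F; B/E; C/D] holding=-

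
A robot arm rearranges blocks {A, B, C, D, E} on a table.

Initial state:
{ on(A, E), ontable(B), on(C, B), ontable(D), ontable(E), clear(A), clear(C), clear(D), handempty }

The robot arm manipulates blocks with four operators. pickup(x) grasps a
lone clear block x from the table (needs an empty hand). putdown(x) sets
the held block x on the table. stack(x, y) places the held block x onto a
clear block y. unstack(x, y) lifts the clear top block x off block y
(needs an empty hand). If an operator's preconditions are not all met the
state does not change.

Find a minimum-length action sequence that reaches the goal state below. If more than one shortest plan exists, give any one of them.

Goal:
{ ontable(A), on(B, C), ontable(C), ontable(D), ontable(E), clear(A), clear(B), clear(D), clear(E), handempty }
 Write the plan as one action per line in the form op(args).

unstack(A, E)
putdown(A)
unstack(C, B)
putdown(C)
pickup(B)
stack(B, C)

step 1 (unstack(A, E)): towers=[B/C; D; E] holding=A
step 2 (putdown(A)): towers=[A; B/C; D; E] holding=-
step 3 (unstack(C, B)): towers=[A; B; D; E] holding=C
step 4 (putdown(C)): towers=[A; B; C; D; E] holding=-
step 5 (pickup(B)): towers=[A; C; D; E] holding=B
step 6 (stack(B, C)): towers=[A; C/B; D; E] holding=-
goal check: towers=[A; C/B; D; E] holding=- — reached (length 6, optimal by BFS)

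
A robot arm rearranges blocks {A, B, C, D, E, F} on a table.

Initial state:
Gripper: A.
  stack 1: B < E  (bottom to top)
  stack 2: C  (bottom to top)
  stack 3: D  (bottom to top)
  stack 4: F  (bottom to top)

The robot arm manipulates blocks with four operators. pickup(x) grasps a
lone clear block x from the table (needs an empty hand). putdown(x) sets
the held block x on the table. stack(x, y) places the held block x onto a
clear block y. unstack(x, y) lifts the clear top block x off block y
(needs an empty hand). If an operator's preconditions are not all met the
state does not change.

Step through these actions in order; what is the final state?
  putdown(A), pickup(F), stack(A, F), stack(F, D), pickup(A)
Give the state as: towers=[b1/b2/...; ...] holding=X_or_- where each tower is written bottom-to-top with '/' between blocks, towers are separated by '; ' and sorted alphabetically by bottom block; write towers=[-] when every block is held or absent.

step 1 (putdown(A)): towers=[A; B/E; C; D; F] holding=-
step 2 (pickup(F)): towers=[A; B/E; C; D] holding=F
step 3 (stack(A, F)) [no-op]: towers=[A; B/E; C; D] holding=F
step 4 (stack(F, D)): towers=[A; B/E; C; D/F] holding=-
step 5 (pickup(A)): towers=[B/E; C; D/F] holding=A

towers=[B/E; C; D/F] holding=A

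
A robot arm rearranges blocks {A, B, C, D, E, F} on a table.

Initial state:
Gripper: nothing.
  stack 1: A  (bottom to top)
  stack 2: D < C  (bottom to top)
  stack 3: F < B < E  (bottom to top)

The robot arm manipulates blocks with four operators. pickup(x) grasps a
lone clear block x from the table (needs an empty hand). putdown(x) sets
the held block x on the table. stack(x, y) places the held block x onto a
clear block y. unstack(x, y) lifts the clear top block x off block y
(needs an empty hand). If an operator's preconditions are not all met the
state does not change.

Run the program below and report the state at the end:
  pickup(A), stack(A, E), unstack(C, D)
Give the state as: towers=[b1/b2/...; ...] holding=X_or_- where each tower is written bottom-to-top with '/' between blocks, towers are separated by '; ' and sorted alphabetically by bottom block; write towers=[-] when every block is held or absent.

step 1 (pickup(A)): towers=[D/C; F/B/E] holding=A
step 2 (stack(A, E)): towers=[D/C; F/B/E/A] holding=-
step 3 (unstack(C, D)): towers=[D; F/B/E/A] holding=C

towers=[D; F/B/E/A] holding=C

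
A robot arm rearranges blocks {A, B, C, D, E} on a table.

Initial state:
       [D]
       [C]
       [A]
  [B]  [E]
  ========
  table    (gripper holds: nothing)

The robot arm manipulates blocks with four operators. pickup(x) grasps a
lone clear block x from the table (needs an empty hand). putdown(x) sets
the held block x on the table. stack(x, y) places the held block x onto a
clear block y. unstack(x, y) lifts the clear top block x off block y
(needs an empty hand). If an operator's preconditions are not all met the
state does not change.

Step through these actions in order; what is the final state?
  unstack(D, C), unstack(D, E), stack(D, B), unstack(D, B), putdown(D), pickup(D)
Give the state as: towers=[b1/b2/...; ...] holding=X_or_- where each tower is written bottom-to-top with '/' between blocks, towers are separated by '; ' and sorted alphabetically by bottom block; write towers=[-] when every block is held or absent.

step 1 (unstack(D, C)): towers=[B; E/A/C] holding=D
step 2 (unstack(D, E)) [no-op]: towers=[B; E/A/C] holding=D
step 3 (stack(D, B)): towers=[B/D; E/A/C] holding=-
step 4 (unstack(D, B)): towers=[B; E/A/C] holding=D
step 5 (putdown(D)): towers=[B; D; E/A/C] holding=-
step 6 (pickup(D)): towers=[B; E/A/C] holding=D

towers=[B; E/A/C] holding=D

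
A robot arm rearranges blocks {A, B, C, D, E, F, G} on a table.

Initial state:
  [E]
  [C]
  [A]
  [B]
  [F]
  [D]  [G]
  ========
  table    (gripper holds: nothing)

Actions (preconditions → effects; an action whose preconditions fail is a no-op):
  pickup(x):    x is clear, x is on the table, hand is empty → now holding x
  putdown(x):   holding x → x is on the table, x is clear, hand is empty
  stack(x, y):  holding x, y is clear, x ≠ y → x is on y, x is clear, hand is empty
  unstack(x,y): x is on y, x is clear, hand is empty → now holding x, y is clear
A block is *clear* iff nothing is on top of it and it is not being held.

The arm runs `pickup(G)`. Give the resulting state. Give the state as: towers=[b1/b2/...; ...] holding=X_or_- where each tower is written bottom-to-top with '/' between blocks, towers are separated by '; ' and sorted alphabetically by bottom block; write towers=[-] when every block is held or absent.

towers=[D/F/B/A/C/E] holding=G

before: towers=[D/F/B/A/C/E; G] holding=-
pre[pickup(G)]: clear(G) ✓, ontable(G) ✓, handempty ✓
all met → apply pickup(G)
after:  towers=[D/F/B/A/C/E] holding=G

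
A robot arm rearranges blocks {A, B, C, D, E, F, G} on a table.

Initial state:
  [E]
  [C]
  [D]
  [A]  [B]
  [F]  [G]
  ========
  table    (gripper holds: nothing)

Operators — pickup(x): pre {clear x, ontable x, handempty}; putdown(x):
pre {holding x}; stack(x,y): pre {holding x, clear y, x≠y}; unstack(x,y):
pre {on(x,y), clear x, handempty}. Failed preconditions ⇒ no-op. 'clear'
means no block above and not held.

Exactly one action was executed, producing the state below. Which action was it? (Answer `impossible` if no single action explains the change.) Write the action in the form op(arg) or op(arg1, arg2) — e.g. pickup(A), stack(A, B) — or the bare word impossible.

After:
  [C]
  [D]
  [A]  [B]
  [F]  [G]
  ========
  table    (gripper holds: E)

unstack(E, C)

target: towers=[F/A/D/C; G/B] holding=E
     unstack(B, G) → towers=[F/A/D/C/E; G] holding=B
     unstack(E, C) → towers=[F/A/D/C; G/B] holding=E  ← match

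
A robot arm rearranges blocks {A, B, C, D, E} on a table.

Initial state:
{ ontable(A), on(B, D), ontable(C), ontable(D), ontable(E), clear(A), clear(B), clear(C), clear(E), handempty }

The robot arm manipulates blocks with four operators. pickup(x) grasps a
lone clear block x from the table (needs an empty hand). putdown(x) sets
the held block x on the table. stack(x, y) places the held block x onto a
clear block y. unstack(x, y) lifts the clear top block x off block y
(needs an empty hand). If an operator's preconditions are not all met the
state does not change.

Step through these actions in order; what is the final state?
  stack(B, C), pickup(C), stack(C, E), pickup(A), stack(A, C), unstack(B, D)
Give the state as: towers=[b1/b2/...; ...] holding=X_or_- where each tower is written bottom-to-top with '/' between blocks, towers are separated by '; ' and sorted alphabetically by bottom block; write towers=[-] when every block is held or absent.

towers=[D; E/C/A] holding=B

step 1 (stack(B, C)) [no-op]: towers=[A; C; D/B; E] holding=-
step 2 (pickup(C)): towers=[A; D/B; E] holding=C
step 3 (stack(C, E)): towers=[A; D/B; E/C] holding=-
step 4 (pickup(A)): towers=[D/B; E/C] holding=A
step 5 (stack(A, C)): towers=[D/B; E/C/A] holding=-
step 6 (unstack(B, D)): towers=[D; E/C/A] holding=B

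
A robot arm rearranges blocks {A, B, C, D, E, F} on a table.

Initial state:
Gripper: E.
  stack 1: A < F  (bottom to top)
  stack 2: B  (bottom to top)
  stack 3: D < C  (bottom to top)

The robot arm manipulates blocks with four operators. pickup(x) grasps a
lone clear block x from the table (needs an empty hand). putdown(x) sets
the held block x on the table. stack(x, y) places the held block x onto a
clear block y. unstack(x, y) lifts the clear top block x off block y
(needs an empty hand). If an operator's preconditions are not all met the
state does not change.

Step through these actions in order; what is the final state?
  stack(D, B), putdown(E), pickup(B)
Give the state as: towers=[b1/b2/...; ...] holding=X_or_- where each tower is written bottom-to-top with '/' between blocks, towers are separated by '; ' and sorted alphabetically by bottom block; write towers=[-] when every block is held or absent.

step 1 (stack(D, B)) [no-op]: towers=[A/F; B; D/C] holding=E
step 2 (putdown(E)): towers=[A/F; B; D/C; E] holding=-
step 3 (pickup(B)): towers=[A/F; D/C; E] holding=B

towers=[A/F; D/C; E] holding=B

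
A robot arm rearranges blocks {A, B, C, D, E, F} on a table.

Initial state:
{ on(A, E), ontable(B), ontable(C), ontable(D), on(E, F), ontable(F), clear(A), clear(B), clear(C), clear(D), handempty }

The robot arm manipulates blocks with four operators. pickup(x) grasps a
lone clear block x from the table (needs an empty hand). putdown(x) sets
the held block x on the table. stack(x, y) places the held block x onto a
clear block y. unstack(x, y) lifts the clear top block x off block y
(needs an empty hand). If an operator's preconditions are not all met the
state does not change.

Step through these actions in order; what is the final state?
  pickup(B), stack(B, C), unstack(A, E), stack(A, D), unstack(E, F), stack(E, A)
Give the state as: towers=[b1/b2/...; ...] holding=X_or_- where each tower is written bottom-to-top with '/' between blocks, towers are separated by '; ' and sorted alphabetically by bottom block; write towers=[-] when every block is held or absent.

step 1 (pickup(B)): towers=[C; D; F/E/A] holding=B
step 2 (stack(B, C)): towers=[C/B; D; F/E/A] holding=-
step 3 (unstack(A, E)): towers=[C/B; D; F/E] holding=A
step 4 (stack(A, D)): towers=[C/B; D/A; F/E] holding=-
step 5 (unstack(E, F)): towers=[C/B; D/A; F] holding=E
step 6 (stack(E, A)): towers=[C/B; D/A/E; F] holding=-

towers=[C/B; D/A/E; F] holding=-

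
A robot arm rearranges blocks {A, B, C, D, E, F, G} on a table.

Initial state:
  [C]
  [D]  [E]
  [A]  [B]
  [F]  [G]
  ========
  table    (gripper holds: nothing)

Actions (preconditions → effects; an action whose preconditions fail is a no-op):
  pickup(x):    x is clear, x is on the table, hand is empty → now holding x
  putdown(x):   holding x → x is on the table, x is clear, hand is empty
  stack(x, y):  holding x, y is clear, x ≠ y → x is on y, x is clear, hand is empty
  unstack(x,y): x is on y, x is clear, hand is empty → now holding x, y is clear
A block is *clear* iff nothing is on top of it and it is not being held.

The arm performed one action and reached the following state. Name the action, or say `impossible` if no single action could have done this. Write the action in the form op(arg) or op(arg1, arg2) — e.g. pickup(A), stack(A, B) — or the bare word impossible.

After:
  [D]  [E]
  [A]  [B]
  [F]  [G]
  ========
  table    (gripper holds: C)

target: towers=[F/A/D; G/B/E] holding=C
     unstack(E, B) → towers=[F/A/D/C; G/B] holding=E
     unstack(C, D) → towers=[F/A/D; G/B/E] holding=C  ← match

unstack(C, D)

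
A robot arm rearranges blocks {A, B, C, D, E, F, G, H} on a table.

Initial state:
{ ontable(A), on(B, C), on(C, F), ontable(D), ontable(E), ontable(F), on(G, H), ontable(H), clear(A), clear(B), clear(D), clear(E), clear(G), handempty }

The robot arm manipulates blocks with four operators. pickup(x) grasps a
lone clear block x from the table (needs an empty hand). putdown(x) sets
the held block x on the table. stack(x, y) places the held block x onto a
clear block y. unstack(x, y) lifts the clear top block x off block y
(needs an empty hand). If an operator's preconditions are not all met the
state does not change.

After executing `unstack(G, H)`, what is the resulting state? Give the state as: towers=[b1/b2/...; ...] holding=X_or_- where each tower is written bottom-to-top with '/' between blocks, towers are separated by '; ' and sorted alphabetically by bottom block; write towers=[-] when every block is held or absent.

before: towers=[A; D; E; F/C/B; H/G] holding=-
pre[unstack(G, H)]: on(G,H) ✓, clear(G) ✓, handempty ✓
all met → apply unstack(G, H)
after:  towers=[A; D; E; F/C/B; H] holding=G

towers=[A; D; E; F/C/B; H] holding=G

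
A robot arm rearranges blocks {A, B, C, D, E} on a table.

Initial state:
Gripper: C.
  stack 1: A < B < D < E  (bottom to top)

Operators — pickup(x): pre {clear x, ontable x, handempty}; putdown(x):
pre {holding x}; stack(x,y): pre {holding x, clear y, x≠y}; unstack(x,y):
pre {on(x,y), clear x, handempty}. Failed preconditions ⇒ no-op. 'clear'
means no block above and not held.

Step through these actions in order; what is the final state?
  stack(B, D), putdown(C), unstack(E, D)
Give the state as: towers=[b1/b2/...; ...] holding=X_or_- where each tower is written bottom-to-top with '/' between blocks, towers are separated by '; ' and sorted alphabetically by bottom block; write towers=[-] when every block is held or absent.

step 1 (stack(B, D)) [no-op]: towers=[A/B/D/E] holding=C
step 2 (putdown(C)): towers=[A/B/D/E; C] holding=-
step 3 (unstack(E, D)): towers=[A/B/D; C] holding=E

towers=[A/B/D; C] holding=E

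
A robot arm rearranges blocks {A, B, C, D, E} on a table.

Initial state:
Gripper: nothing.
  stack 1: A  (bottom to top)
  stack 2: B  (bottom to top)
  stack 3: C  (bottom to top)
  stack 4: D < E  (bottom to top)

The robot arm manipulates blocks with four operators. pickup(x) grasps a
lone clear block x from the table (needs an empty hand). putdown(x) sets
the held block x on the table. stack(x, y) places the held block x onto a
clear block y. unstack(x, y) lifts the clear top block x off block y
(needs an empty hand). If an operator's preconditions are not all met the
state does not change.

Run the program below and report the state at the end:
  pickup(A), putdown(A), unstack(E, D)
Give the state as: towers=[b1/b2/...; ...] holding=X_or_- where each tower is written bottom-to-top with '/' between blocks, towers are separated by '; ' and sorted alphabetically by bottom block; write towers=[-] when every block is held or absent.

towers=[A; B; C; D] holding=E

step 1 (pickup(A)): towers=[B; C; D/E] holding=A
step 2 (putdown(A)): towers=[A; B; C; D/E] holding=-
step 3 (unstack(E, D)): towers=[A; B; C; D] holding=E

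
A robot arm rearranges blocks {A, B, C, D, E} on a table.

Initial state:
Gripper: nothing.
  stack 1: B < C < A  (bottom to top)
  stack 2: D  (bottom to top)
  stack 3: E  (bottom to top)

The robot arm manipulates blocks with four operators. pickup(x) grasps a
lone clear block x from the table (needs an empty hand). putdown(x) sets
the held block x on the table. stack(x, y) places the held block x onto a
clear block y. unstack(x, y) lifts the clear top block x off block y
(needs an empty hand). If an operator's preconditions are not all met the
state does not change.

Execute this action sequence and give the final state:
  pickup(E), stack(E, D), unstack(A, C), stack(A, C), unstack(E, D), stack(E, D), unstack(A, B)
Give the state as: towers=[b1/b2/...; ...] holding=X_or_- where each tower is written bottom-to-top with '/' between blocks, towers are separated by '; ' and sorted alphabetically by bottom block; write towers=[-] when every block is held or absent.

towers=[B/C/A; D/E] holding=-

step 1 (pickup(E)): towers=[B/C/A; D] holding=E
step 2 (stack(E, D)): towers=[B/C/A; D/E] holding=-
step 3 (unstack(A, C)): towers=[B/C; D/E] holding=A
step 4 (stack(A, C)): towers=[B/C/A; D/E] holding=-
step 5 (unstack(E, D)): towers=[B/C/A; D] holding=E
step 6 (stack(E, D)): towers=[B/C/A; D/E] holding=-
step 7 (unstack(A, B)) [no-op]: towers=[B/C/A; D/E] holding=-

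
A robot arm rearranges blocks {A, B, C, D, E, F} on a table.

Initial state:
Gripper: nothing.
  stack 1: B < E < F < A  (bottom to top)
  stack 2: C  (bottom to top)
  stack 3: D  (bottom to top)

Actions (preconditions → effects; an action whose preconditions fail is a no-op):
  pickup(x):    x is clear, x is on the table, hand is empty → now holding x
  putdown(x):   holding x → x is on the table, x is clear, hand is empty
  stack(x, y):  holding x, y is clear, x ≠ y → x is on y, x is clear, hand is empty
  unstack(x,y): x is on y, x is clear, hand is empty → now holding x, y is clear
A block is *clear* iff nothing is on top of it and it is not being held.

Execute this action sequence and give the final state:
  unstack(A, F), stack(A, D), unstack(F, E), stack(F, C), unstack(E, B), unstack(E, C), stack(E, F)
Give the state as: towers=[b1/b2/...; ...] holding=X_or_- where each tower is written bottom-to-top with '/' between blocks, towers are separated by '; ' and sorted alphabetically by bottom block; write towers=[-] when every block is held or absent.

towers=[B; C/F/E; D/A] holding=-

step 1 (unstack(A, F)): towers=[B/E/F; C; D] holding=A
step 2 (stack(A, D)): towers=[B/E/F; C; D/A] holding=-
step 3 (unstack(F, E)): towers=[B/E; C; D/A] holding=F
step 4 (stack(F, C)): towers=[B/E; C/F; D/A] holding=-
step 5 (unstack(E, B)): towers=[B; C/F; D/A] holding=E
step 6 (unstack(E, C)) [no-op]: towers=[B; C/F; D/A] holding=E
step 7 (stack(E, F)): towers=[B; C/F/E; D/A] holding=-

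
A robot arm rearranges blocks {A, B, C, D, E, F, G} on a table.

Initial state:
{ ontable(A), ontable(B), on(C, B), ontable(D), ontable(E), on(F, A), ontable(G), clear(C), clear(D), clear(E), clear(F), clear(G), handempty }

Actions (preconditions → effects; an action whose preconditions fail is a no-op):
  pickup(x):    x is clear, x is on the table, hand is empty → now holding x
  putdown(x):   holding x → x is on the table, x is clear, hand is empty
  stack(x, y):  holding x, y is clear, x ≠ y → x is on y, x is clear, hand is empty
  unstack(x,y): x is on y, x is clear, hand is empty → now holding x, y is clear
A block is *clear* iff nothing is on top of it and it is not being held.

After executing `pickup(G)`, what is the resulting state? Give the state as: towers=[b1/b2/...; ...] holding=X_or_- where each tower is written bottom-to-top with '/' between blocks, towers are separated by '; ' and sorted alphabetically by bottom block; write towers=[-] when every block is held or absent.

towers=[A/F; B/C; D; E] holding=G

before: towers=[A/F; B/C; D; E; G] holding=-
pre[pickup(G)]: clear(G) ✓, ontable(G) ✓, handempty ✓
all met → apply pickup(G)
after:  towers=[A/F; B/C; D; E] holding=G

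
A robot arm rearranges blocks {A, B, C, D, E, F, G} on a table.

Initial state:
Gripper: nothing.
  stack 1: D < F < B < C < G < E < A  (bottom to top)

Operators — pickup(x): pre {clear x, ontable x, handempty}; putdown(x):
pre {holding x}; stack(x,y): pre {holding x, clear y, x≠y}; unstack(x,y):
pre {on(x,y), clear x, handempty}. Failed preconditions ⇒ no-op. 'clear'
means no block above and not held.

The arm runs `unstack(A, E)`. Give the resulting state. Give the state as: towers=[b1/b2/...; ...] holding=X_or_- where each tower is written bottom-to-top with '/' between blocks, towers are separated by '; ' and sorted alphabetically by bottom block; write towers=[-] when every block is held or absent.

before: towers=[D/F/B/C/G/E/A] holding=-
pre[unstack(A, E)]: on(A,E) ok, clear(A) ok, handempty ok
all met → apply unstack(A, E)
after:  towers=[D/F/B/C/G/E] holding=A

towers=[D/F/B/C/G/E] holding=A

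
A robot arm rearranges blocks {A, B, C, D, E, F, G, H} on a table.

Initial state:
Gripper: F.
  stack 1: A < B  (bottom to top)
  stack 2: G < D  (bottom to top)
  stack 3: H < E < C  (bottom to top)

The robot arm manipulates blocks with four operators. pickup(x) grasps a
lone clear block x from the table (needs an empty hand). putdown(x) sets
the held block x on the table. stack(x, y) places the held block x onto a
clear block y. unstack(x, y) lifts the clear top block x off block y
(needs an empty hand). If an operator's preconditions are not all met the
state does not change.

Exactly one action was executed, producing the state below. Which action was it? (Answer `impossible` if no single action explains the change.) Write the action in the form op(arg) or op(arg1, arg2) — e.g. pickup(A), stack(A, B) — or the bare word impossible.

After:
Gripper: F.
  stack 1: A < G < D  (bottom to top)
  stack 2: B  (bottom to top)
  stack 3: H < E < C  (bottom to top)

impossible

target: towers=[A/G/D; B; H/E/C] holding=F
        putdown(F) → towers=[A/B; F; G/D; H/E/C] holding=-
       stack(F, B) → towers=[A/B/F; G/D; H/E/C] holding=-
       stack(F, D) → towers=[A/B; G/D/F; H/E/C] holding=-
       stack(F, C) → towers=[A/B; G/D; H/E/C/F] holding=-
none of the 4 applicable actions match → impossible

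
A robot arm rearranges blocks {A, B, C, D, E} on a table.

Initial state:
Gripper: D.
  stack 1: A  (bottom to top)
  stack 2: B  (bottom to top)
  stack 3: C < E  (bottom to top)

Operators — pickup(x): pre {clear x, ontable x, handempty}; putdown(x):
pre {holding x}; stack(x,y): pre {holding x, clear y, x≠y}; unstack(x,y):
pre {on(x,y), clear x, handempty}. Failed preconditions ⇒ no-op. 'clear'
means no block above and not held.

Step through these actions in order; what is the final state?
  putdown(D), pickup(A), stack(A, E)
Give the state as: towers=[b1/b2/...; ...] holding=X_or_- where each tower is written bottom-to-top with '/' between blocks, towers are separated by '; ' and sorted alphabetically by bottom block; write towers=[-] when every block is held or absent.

towers=[B; C/E/A; D] holding=-

step 1 (putdown(D)): towers=[A; B; C/E; D] holding=-
step 2 (pickup(A)): towers=[B; C/E; D] holding=A
step 3 (stack(A, E)): towers=[B; C/E/A; D] holding=-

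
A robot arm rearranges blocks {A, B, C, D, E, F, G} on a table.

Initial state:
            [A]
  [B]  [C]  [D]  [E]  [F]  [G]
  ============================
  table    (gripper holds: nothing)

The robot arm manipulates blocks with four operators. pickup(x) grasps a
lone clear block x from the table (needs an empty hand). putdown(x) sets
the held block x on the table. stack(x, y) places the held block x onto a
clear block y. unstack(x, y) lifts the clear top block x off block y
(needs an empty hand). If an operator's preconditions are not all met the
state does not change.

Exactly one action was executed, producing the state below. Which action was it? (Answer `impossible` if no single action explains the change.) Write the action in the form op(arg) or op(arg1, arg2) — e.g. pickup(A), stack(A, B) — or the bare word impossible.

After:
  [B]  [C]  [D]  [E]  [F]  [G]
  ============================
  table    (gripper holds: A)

target: towers=[B; C; D; E; F; G] holding=A
         pickup(B) → towers=[C; D/A; E; F; G] holding=B
         pickup(F) → towers=[B; C; D/A; E; G] holding=F
         pickup(G) → towers=[B; C; D/A; E; F] holding=G
     unstack(A, D) → towers=[B; C; D; E; F; G] holding=A  ← match
         pickup(E) → towers=[B; C; D/A; F; G] holding=E
         pickup(C) → towers=[B; D/A; E; F; G] holding=C

unstack(A, D)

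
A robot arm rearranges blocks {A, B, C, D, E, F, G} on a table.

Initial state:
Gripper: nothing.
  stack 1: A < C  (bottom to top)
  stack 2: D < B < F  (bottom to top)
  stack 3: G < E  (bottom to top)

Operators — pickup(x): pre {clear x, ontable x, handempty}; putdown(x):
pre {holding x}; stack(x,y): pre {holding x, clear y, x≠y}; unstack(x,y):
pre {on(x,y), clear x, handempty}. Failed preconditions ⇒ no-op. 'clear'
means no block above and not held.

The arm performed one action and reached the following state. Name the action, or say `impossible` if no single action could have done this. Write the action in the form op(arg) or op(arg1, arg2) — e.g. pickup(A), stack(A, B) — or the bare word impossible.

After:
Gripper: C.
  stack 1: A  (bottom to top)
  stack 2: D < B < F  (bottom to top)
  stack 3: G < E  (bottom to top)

target: towers=[A; D/B/F; G/E] holding=C
     unstack(F, B) → towers=[A/C; D/B; G/E] holding=F
     unstack(E, G) → towers=[A/C; D/B/F; G] holding=E
     unstack(C, A) → towers=[A; D/B/F; G/E] holding=C  ← match

unstack(C, A)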